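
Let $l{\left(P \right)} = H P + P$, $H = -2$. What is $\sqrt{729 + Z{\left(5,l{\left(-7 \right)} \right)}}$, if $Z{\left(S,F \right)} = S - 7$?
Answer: $\sqrt{727} \approx 26.963$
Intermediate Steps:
$l{\left(P \right)} = - P$ ($l{\left(P \right)} = - 2 P + P = - P$)
$Z{\left(S,F \right)} = -7 + S$ ($Z{\left(S,F \right)} = S - 7 = -7 + S$)
$\sqrt{729 + Z{\left(5,l{\left(-7 \right)} \right)}} = \sqrt{729 + \left(-7 + 5\right)} = \sqrt{729 - 2} = \sqrt{727}$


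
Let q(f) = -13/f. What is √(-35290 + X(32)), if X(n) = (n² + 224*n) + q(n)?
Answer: I*√1734298/8 ≈ 164.62*I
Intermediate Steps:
X(n) = n² - 13/n + 224*n (X(n) = (n² + 224*n) - 13/n = n² - 13/n + 224*n)
√(-35290 + X(32)) = √(-35290 + (-13 + 32²*(224 + 32))/32) = √(-35290 + (-13 + 1024*256)/32) = √(-35290 + (-13 + 262144)/32) = √(-35290 + (1/32)*262131) = √(-35290 + 262131/32) = √(-867149/32) = I*√1734298/8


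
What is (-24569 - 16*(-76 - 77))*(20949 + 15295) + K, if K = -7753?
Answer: -801761277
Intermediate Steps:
(-24569 - 16*(-76 - 77))*(20949 + 15295) + K = (-24569 - 16*(-76 - 77))*(20949 + 15295) - 7753 = (-24569 - 16*(-153))*36244 - 7753 = (-24569 + 2448)*36244 - 7753 = -22121*36244 - 7753 = -801753524 - 7753 = -801761277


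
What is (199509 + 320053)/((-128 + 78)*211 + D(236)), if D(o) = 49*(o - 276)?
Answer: -259781/6255 ≈ -41.532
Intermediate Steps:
D(o) = -13524 + 49*o (D(o) = 49*(-276 + o) = -13524 + 49*o)
(199509 + 320053)/((-128 + 78)*211 + D(236)) = (199509 + 320053)/((-128 + 78)*211 + (-13524 + 49*236)) = 519562/(-50*211 + (-13524 + 11564)) = 519562/(-10550 - 1960) = 519562/(-12510) = 519562*(-1/12510) = -259781/6255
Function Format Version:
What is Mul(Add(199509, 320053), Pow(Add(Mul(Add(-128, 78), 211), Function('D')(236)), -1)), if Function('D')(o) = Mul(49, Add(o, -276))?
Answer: Rational(-259781, 6255) ≈ -41.532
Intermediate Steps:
Function('D')(o) = Add(-13524, Mul(49, o)) (Function('D')(o) = Mul(49, Add(-276, o)) = Add(-13524, Mul(49, o)))
Mul(Add(199509, 320053), Pow(Add(Mul(Add(-128, 78), 211), Function('D')(236)), -1)) = Mul(Add(199509, 320053), Pow(Add(Mul(Add(-128, 78), 211), Add(-13524, Mul(49, 236))), -1)) = Mul(519562, Pow(Add(Mul(-50, 211), Add(-13524, 11564)), -1)) = Mul(519562, Pow(Add(-10550, -1960), -1)) = Mul(519562, Pow(-12510, -1)) = Mul(519562, Rational(-1, 12510)) = Rational(-259781, 6255)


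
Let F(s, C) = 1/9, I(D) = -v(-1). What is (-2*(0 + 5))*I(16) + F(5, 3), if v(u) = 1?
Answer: 91/9 ≈ 10.111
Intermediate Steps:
I(D) = -1 (I(D) = -1*1 = -1)
F(s, C) = 1/9
(-2*(0 + 5))*I(16) + F(5, 3) = -2*(0 + 5)*(-1) + 1/9 = -2*5*(-1) + 1/9 = -10*(-1) + 1/9 = 10 + 1/9 = 91/9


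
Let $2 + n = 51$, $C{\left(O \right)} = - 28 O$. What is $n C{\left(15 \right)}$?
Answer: $-20580$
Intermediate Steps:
$n = 49$ ($n = -2 + 51 = 49$)
$n C{\left(15 \right)} = 49 \left(\left(-28\right) 15\right) = 49 \left(-420\right) = -20580$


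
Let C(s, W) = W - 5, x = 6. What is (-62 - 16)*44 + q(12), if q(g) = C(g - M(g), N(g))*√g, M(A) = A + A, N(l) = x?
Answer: -3432 + 2*√3 ≈ -3428.5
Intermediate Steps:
N(l) = 6
M(A) = 2*A
C(s, W) = -5 + W
q(g) = √g (q(g) = (-5 + 6)*√g = 1*√g = √g)
(-62 - 16)*44 + q(12) = (-62 - 16)*44 + √12 = -78*44 + 2*√3 = -3432 + 2*√3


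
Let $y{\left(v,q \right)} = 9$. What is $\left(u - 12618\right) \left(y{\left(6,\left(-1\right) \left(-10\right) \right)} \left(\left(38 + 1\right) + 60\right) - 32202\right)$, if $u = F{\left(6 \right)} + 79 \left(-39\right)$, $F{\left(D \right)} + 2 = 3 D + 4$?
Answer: $490925169$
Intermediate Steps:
$F{\left(D \right)} = 2 + 3 D$ ($F{\left(D \right)} = -2 + \left(3 D + 4\right) = -2 + \left(4 + 3 D\right) = 2 + 3 D$)
$u = -3061$ ($u = \left(2 + 3 \cdot 6\right) + 79 \left(-39\right) = \left(2 + 18\right) - 3081 = 20 - 3081 = -3061$)
$\left(u - 12618\right) \left(y{\left(6,\left(-1\right) \left(-10\right) \right)} \left(\left(38 + 1\right) + 60\right) - 32202\right) = \left(-3061 - 12618\right) \left(9 \left(\left(38 + 1\right) + 60\right) - 32202\right) = - 15679 \left(9 \left(39 + 60\right) - 32202\right) = - 15679 \left(9 \cdot 99 - 32202\right) = - 15679 \left(891 - 32202\right) = \left(-15679\right) \left(-31311\right) = 490925169$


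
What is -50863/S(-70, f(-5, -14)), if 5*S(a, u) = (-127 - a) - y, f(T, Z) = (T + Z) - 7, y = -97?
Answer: -50863/8 ≈ -6357.9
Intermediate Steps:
f(T, Z) = -7 + T + Z
S(a, u) = -6 - a/5 (S(a, u) = ((-127 - a) - 1*(-97))/5 = ((-127 - a) + 97)/5 = (-30 - a)/5 = -6 - a/5)
-50863/S(-70, f(-5, -14)) = -50863/(-6 - ⅕*(-70)) = -50863/(-6 + 14) = -50863/8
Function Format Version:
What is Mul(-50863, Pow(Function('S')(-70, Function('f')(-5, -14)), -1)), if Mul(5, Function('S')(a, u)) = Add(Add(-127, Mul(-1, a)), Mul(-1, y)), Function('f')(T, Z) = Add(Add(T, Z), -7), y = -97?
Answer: Rational(-50863, 8) ≈ -6357.9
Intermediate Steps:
Function('f')(T, Z) = Add(-7, T, Z)
Function('S')(a, u) = Add(-6, Mul(Rational(-1, 5), a)) (Function('S')(a, u) = Mul(Rational(1, 5), Add(Add(-127, Mul(-1, a)), Mul(-1, -97))) = Mul(Rational(1, 5), Add(Add(-127, Mul(-1, a)), 97)) = Mul(Rational(1, 5), Add(-30, Mul(-1, a))) = Add(-6, Mul(Rational(-1, 5), a)))
Mul(-50863, Pow(Function('S')(-70, Function('f')(-5, -14)), -1)) = Mul(-50863, Pow(Add(-6, Mul(Rational(-1, 5), -70)), -1)) = Mul(-50863, Pow(Add(-6, 14), -1)) = Mul(-50863, Pow(8, -1)) = Mul(-50863, Rational(1, 8)) = Rational(-50863, 8)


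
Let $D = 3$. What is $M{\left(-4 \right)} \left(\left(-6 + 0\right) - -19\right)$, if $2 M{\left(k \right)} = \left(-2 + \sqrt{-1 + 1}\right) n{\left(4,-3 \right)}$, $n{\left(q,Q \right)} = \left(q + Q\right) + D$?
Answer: $-52$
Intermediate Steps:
$n{\left(q,Q \right)} = 3 + Q + q$ ($n{\left(q,Q \right)} = \left(q + Q\right) + 3 = \left(Q + q\right) + 3 = 3 + Q + q$)
$M{\left(k \right)} = -4$ ($M{\left(k \right)} = \frac{\left(-2 + \sqrt{-1 + 1}\right) \left(3 - 3 + 4\right)}{2} = \frac{\left(-2 + \sqrt{0}\right) 4}{2} = \frac{\left(-2 + 0\right) 4}{2} = \frac{\left(-2\right) 4}{2} = \frac{1}{2} \left(-8\right) = -4$)
$M{\left(-4 \right)} \left(\left(-6 + 0\right) - -19\right) = - 4 \left(\left(-6 + 0\right) - -19\right) = - 4 \left(-6 + 19\right) = \left(-4\right) 13 = -52$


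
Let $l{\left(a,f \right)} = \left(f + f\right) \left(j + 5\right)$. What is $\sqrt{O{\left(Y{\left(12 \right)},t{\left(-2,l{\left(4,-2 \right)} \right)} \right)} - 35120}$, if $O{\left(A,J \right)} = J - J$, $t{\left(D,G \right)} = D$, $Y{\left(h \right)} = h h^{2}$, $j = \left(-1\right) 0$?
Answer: $4 i \sqrt{2195} \approx 187.4 i$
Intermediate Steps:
$j = 0$
$Y{\left(h \right)} = h^{3}$
$l{\left(a,f \right)} = 10 f$ ($l{\left(a,f \right)} = \left(f + f\right) \left(0 + 5\right) = 2 f 5 = 10 f$)
$O{\left(A,J \right)} = 0$
$\sqrt{O{\left(Y{\left(12 \right)},t{\left(-2,l{\left(4,-2 \right)} \right)} \right)} - 35120} = \sqrt{0 - 35120} = \sqrt{-35120} = 4 i \sqrt{2195}$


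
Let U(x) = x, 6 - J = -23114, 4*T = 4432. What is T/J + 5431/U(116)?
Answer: 1963957/41905 ≈ 46.867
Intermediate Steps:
T = 1108 (T = (¼)*4432 = 1108)
J = 23120 (J = 6 - 1*(-23114) = 6 + 23114 = 23120)
T/J + 5431/U(116) = 1108/23120 + 5431/116 = 1108*(1/23120) + 5431*(1/116) = 277/5780 + 5431/116 = 1963957/41905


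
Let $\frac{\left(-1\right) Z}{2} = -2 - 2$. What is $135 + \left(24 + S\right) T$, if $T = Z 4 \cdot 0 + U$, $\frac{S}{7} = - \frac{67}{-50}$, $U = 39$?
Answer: $\frac{71841}{50} \approx 1436.8$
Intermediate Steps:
$Z = 8$ ($Z = - 2 \left(-2 - 2\right) = \left(-2\right) \left(-4\right) = 8$)
$S = \frac{469}{50}$ ($S = 7 \left(- \frac{67}{-50}\right) = 7 \left(\left(-67\right) \left(- \frac{1}{50}\right)\right) = 7 \cdot \frac{67}{50} = \frac{469}{50} \approx 9.38$)
$T = 39$ ($T = 8 \cdot 4 \cdot 0 + 39 = 32 \cdot 0 + 39 = 0 + 39 = 39$)
$135 + \left(24 + S\right) T = 135 + \left(24 + \frac{469}{50}\right) 39 = 135 + \frac{1669}{50} \cdot 39 = 135 + \frac{65091}{50} = \frac{71841}{50}$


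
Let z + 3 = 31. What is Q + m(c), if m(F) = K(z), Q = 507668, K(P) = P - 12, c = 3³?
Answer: 507684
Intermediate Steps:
z = 28 (z = -3 + 31 = 28)
c = 27
K(P) = -12 + P
m(F) = 16 (m(F) = -12 + 28 = 16)
Q + m(c) = 507668 + 16 = 507684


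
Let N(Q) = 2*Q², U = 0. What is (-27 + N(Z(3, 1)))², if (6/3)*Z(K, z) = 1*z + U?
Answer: 2809/4 ≈ 702.25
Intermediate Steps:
Z(K, z) = z/2 (Z(K, z) = (1*z + 0)/2 = (z + 0)/2 = z/2)
(-27 + N(Z(3, 1)))² = (-27 + 2*((½)*1)²)² = (-27 + 2*(½)²)² = (-27 + 2*(¼))² = (-27 + ½)² = (-53/2)² = 2809/4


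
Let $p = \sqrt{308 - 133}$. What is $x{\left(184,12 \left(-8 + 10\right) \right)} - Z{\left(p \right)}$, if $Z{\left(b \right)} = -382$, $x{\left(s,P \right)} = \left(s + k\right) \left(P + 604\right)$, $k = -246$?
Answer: $-38554$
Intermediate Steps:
$p = 5 \sqrt{7}$ ($p = \sqrt{175} = 5 \sqrt{7} \approx 13.229$)
$x{\left(s,P \right)} = \left(-246 + s\right) \left(604 + P\right)$ ($x{\left(s,P \right)} = \left(s - 246\right) \left(P + 604\right) = \left(-246 + s\right) \left(604 + P\right)$)
$x{\left(184,12 \left(-8 + 10\right) \right)} - Z{\left(p \right)} = \left(-148584 - 246 \cdot 12 \left(-8 + 10\right) + 604 \cdot 184 + 12 \left(-8 + 10\right) 184\right) - -382 = \left(-148584 - 246 \cdot 12 \cdot 2 + 111136 + 12 \cdot 2 \cdot 184\right) + 382 = \left(-148584 - 5904 + 111136 + 24 \cdot 184\right) + 382 = \left(-148584 - 5904 + 111136 + 4416\right) + 382 = -38936 + 382 = -38554$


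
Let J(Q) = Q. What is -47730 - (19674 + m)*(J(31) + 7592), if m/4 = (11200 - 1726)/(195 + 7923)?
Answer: -6152386908/41 ≈ -1.5006e+8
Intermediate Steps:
m = 6316/1353 (m = 4*((11200 - 1726)/(195 + 7923)) = 4*(9474/8118) = 4*(9474*(1/8118)) = 4*(1579/1353) = 6316/1353 ≈ 4.6681)
-47730 - (19674 + m)*(J(31) + 7592) = -47730 - (19674 + 6316/1353)*(31 + 7592) = -47730 - 26625238*7623/1353 = -47730 - 1*6150429978/41 = -47730 - 6150429978/41 = -6152386908/41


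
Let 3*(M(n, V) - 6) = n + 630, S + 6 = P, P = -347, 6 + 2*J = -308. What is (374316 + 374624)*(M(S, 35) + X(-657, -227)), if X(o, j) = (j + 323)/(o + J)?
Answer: 89813633740/1221 ≈ 7.3557e+7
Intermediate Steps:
J = -157 (J = -3 + (½)*(-308) = -3 - 154 = -157)
X(o, j) = (323 + j)/(-157 + o) (X(o, j) = (j + 323)/(o - 157) = (323 + j)/(-157 + o))
S = -353 (S = -6 - 347 = -353)
M(n, V) = 216 + n/3 (M(n, V) = 6 + (n + 630)/3 = 6 + (630 + n)/3 = 6 + (210 + n/3) = 216 + n/3)
(374316 + 374624)*(M(S, 35) + X(-657, -227)) = (374316 + 374624)*((216 + (⅓)*(-353)) + (323 - 227)/(-157 - 657)) = 748940*((216 - 353/3) + 96/(-814)) = 748940*(295/3 - 1/814*96) = 748940*(295/3 - 48/407) = 748940*(119921/1221) = 89813633740/1221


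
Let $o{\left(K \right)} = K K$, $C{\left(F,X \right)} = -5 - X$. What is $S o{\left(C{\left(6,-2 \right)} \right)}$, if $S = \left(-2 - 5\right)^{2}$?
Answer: $441$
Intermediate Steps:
$o{\left(K \right)} = K^{2}$
$S = 49$ ($S = \left(-7\right)^{2} = 49$)
$S o{\left(C{\left(6,-2 \right)} \right)} = 49 \left(-5 - -2\right)^{2} = 49 \left(-5 + 2\right)^{2} = 49 \left(-3\right)^{2} = 49 \cdot 9 = 441$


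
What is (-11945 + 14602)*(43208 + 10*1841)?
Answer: 163719026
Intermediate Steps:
(-11945 + 14602)*(43208 + 10*1841) = 2657*(43208 + 18410) = 2657*61618 = 163719026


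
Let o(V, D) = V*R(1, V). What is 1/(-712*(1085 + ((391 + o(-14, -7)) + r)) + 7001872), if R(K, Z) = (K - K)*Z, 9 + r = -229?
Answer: 1/6120416 ≈ 1.6339e-7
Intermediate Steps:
r = -238 (r = -9 - 229 = -238)
R(K, Z) = 0 (R(K, Z) = 0*Z = 0)
o(V, D) = 0 (o(V, D) = V*0 = 0)
1/(-712*(1085 + ((391 + o(-14, -7)) + r)) + 7001872) = 1/(-712*(1085 + ((391 + 0) - 238)) + 7001872) = 1/(-712*(1085 + (391 - 238)) + 7001872) = 1/(-712*(1085 + 153) + 7001872) = 1/(-712*1238 + 7001872) = 1/(-881456 + 7001872) = 1/6120416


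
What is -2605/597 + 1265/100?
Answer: 98941/11940 ≈ 8.2865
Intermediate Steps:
-2605/597 + 1265/100 = -2605*1/597 + 1265*(1/100) = -2605/597 + 253/20 = 98941/11940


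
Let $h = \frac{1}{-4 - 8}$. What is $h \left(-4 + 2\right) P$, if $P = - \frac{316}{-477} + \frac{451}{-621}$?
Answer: $- \frac{2099}{197478} \approx -0.010629$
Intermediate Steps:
$P = - \frac{2099}{32913}$ ($P = \left(-316\right) \left(- \frac{1}{477}\right) + 451 \left(- \frac{1}{621}\right) = \frac{316}{477} - \frac{451}{621} = - \frac{2099}{32913} \approx -0.063774$)
$h = - \frac{1}{12}$ ($h = \frac{1}{-4 - 8} = \frac{1}{-12} = - \frac{1}{12} \approx -0.083333$)
$h \left(-4 + 2\right) P = - \frac{-4 + 2}{12} \left(- \frac{2099}{32913}\right) = \left(- \frac{1}{12}\right) \left(-2\right) \left(- \frac{2099}{32913}\right) = \frac{1}{6} \left(- \frac{2099}{32913}\right) = - \frac{2099}{197478}$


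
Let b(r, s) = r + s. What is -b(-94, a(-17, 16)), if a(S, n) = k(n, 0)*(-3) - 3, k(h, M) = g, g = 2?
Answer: 103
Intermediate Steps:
k(h, M) = 2
a(S, n) = -9 (a(S, n) = 2*(-3) - 3 = -6 - 3 = -9)
-b(-94, a(-17, 16)) = -(-94 - 9) = -1*(-103) = 103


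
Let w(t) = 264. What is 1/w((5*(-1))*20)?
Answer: 1/264 ≈ 0.0037879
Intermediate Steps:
1/w((5*(-1))*20) = 1/264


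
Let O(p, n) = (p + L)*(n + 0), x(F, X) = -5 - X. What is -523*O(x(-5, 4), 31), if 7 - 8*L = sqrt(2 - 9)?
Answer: 1053845/8 + 16213*I*sqrt(7)/8 ≈ 1.3173e+5 + 5361.9*I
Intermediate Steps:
L = 7/8 - I*sqrt(7)/8 (L = 7/8 - sqrt(2 - 9)/8 = 7/8 - I*sqrt(7)/8 ≈ 0.875 - 0.33072*I)
O(p, n) = n*(7/8 + p - I*sqrt(7)/8) (O(p, n) = (p + (7/8 - I*sqrt(7)/8))*(n + 0) = (7/8 + p - I*sqrt(7)/8)*n = n*(7/8 + p - I*sqrt(7)/8))
-523*O(x(-5, 4), 31) = -523*31*(7 + 8*(-5 - 1*4) - I*sqrt(7))/8 = -523*31*(7 + 8*(-5 - 4) - I*sqrt(7))/8 = -523*31*(7 + 8*(-9) - I*sqrt(7))/8 = -523*31*(7 - 72 - I*sqrt(7))/8 = -523*31*(-65 - I*sqrt(7))/8 = -523*(-2015/8 - 31*I*sqrt(7)/8) = 1053845/8 + 16213*I*sqrt(7)/8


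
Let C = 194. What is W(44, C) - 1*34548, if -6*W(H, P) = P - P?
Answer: -34548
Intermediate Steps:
W(H, P) = 0 (W(H, P) = -(P - P)/6 = -⅙*0 = 0)
W(44, C) - 1*34548 = 0 - 1*34548 = 0 - 34548 = -34548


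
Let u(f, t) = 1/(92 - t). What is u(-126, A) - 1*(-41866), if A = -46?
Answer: 5777509/138 ≈ 41866.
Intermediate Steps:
u(-126, A) - 1*(-41866) = -1/(-92 - 46) - 1*(-41866) = -1/(-138) + 41866 = -1*(-1/138) + 41866 = 1/138 + 41866 = 5777509/138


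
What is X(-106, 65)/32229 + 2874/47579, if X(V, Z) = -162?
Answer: 9435372/170380399 ≈ 0.055378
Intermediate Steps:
X(-106, 65)/32229 + 2874/47579 = -162/32229 + 2874/47579 = -162*1/32229 + 2874*(1/47579) = -18/3581 + 2874/47579 = 9435372/170380399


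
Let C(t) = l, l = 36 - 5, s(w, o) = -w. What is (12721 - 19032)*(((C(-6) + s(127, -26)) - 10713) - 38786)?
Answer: 312994045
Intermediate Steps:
l = 31
C(t) = 31
(12721 - 19032)*(((C(-6) + s(127, -26)) - 10713) - 38786) = (12721 - 19032)*(((31 - 1*127) - 10713) - 38786) = -6311*(((31 - 127) - 10713) - 38786) = -6311*((-96 - 10713) - 38786) = -6311*(-10809 - 38786) = -6311*(-49595) = 312994045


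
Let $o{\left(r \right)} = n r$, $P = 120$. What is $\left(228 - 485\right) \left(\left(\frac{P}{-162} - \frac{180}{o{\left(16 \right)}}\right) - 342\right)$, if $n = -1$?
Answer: $\frac{9200857}{108} \approx 85193.0$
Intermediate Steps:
$o{\left(r \right)} = - r$
$\left(228 - 485\right) \left(\left(\frac{P}{-162} - \frac{180}{o{\left(16 \right)}}\right) - 342\right) = \left(228 - 485\right) \left(\left(\frac{120}{-162} - \frac{180}{\left(-1\right) 16}\right) - 342\right) = - 257 \left(\left(120 \left(- \frac{1}{162}\right) - \frac{180}{-16}\right) - 342\right) = - 257 \left(\left(- \frac{20}{27} - - \frac{45}{4}\right) - 342\right) = - 257 \left(\left(- \frac{20}{27} + \frac{45}{4}\right) - 342\right) = - 257 \left(\frac{1135}{108} - 342\right) = \left(-257\right) \left(- \frac{35801}{108}\right) = \frac{9200857}{108}$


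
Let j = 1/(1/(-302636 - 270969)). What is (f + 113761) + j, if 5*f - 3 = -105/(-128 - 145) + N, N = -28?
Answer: -5978036/13 ≈ -4.5985e+5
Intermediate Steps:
j = -573605 (j = 1/(1/(-573605)) = 1/(-1/573605) = -573605)
f = -64/13 (f = ⅗ + (-105/(-128 - 145) - 28)/5 = ⅗ + (-105/(-273) - 28)/5 = ⅗ + (-1/273*(-105) - 28)/5 = ⅗ + (5/13 - 28)/5 = ⅗ + (⅕)*(-359/13) = ⅗ - 359/65 = -64/13 ≈ -4.9231)
(f + 113761) + j = (-64/13 + 113761) - 573605 = 1478829/13 - 573605 = -5978036/13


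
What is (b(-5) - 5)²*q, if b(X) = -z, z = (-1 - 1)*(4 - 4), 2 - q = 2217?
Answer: -55375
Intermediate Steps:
q = -2215 (q = 2 - 1*2217 = 2 - 2217 = -2215)
z = 0 (z = -2*0 = 0)
b(X) = 0 (b(X) = -1*0 = 0)
(b(-5) - 5)²*q = (0 - 5)²*(-2215) = (-5)²*(-2215) = 25*(-2215) = -55375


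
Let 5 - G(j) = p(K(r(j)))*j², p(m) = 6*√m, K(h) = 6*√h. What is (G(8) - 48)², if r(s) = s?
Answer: (43 + 768*2^(¼)*√3)² ≈ 2.6403e+6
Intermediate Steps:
G(j) = 5 - 6*√6*j^(9/4) (G(j) = 5 - 6*√(6*√j)*j² = 5 - 6*(√6*j^(¼))*j² = 5 - 6*√6*j^(¼)*j² = 5 - 6*√6*j^(9/4))
(G(8) - 48)² = ((5 - 6*√6*8^(9/4)) - 48)² = ((5 - 6*√6*64*2^(¾)) - 48)² = ((5 - 768*2^(¼)*√3) - 48)² = (-43 - 768*2^(¼)*√3)²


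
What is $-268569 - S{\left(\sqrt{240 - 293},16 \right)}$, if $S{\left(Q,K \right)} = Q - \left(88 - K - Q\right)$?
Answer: $-268497 - 2 i \sqrt{53} \approx -2.685 \cdot 10^{5} - 14.56 i$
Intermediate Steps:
$S{\left(Q,K \right)} = -88 + K + 2 Q$ ($S{\left(Q,K \right)} = Q - \left(88 - K - Q\right) = Q + \left(-88 + K + Q\right) = -88 + K + 2 Q$)
$-268569 - S{\left(\sqrt{240 - 293},16 \right)} = -268569 - \left(-88 + 16 + 2 \sqrt{240 - 293}\right) = -268569 - \left(-88 + 16 + 2 \sqrt{-53}\right) = -268569 - \left(-88 + 16 + 2 i \sqrt{53}\right) = -268569 - \left(-72 + 2 i \sqrt{53}\right) = -268569 + \left(72 - 2 i \sqrt{53}\right) = -268497 - 2 i \sqrt{53}$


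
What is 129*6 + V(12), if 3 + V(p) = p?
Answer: 783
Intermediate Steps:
V(p) = -3 + p
129*6 + V(12) = 129*6 + (-3 + 12) = 774 + 9 = 783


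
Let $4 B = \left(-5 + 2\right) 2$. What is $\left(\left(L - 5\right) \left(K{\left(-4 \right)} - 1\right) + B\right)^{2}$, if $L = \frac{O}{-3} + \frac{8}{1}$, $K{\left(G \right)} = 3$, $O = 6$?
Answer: $\frac{1}{4} \approx 0.25$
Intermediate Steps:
$L = 6$ ($L = \frac{6}{-3} + \frac{8}{1} = 6 \left(- \frac{1}{3}\right) + 8 \cdot 1 = -2 + 8 = 6$)
$B = - \frac{3}{2}$ ($B = \frac{\left(-5 + 2\right) 2}{4} = \frac{\left(-3\right) 2}{4} = \frac{1}{4} \left(-6\right) = - \frac{3}{2} \approx -1.5$)
$\left(\left(L - 5\right) \left(K{\left(-4 \right)} - 1\right) + B\right)^{2} = \left(\left(6 - 5\right) \left(3 - 1\right) - \frac{3}{2}\right)^{2} = \left(1 \cdot 2 - \frac{3}{2}\right)^{2} = \left(2 - \frac{3}{2}\right)^{2} = \left(\frac{1}{2}\right)^{2} = \frac{1}{4}$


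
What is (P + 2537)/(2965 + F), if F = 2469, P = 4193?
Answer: 3365/2717 ≈ 1.2385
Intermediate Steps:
(P + 2537)/(2965 + F) = (4193 + 2537)/(2965 + 2469) = 6730/5434 = 6730*(1/5434) = 3365/2717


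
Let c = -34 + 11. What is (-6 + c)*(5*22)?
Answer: -3190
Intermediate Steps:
c = -23
(-6 + c)*(5*22) = (-6 - 23)*(5*22) = -29*110 = -3190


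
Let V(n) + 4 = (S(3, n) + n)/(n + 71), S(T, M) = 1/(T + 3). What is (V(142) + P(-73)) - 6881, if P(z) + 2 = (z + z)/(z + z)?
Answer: -8799455/1278 ≈ -6885.3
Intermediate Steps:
S(T, M) = 1/(3 + T)
V(n) = -4 + (⅙ + n)/(71 + n) (V(n) = -4 + (1/(3 + 3) + n)/(n + 71) = -4 + (1/6 + n)/(71 + n) = -4 + (⅙ + n)/(71 + n))
P(z) = -1 (P(z) = -2 + (z + z)/(z + z) = -2 + (2*z)/((2*z)) = -2 + (2*z)*(1/(2*z)) = -2 + 1 = -1)
(V(142) + P(-73)) - 6881 = ((-1703 - 18*142)/(6*(71 + 142)) - 1) - 6881 = ((⅙)*(-1703 - 2556)/213 - 1) - 6881 = ((⅙)*(1/213)*(-4259) - 1) - 6881 = (-4259/1278 - 1) - 6881 = -5537/1278 - 6881 = -8799455/1278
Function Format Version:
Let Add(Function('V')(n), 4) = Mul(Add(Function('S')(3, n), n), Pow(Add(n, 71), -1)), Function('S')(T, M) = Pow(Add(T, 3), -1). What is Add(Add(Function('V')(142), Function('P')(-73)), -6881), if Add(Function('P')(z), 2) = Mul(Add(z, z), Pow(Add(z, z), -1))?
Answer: Rational(-8799455, 1278) ≈ -6885.3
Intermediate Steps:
Function('S')(T, M) = Pow(Add(3, T), -1)
Function('V')(n) = Add(-4, Mul(Pow(Add(71, n), -1), Add(Rational(1, 6), n))) (Function('V')(n) = Add(-4, Mul(Add(Pow(Add(3, 3), -1), n), Pow(Add(n, 71), -1))) = Add(-4, Mul(Add(Pow(6, -1), n), Pow(Add(71, n), -1))) = Add(-4, Mul(Add(Rational(1, 6), n), Pow(Add(71, n), -1))) = Add(-4, Mul(Pow(Add(71, n), -1), Add(Rational(1, 6), n))))
Function('P')(z) = -1 (Function('P')(z) = Add(-2, Mul(Add(z, z), Pow(Add(z, z), -1))) = Add(-2, Mul(Mul(2, z), Pow(Mul(2, z), -1))) = Add(-2, Mul(Mul(2, z), Mul(Rational(1, 2), Pow(z, -1)))) = Add(-2, 1) = -1)
Add(Add(Function('V')(142), Function('P')(-73)), -6881) = Add(Add(Mul(Rational(1, 6), Pow(Add(71, 142), -1), Add(-1703, Mul(-18, 142))), -1), -6881) = Add(Add(Mul(Rational(1, 6), Pow(213, -1), Add(-1703, -2556)), -1), -6881) = Add(Add(Mul(Rational(1, 6), Rational(1, 213), -4259), -1), -6881) = Add(Add(Rational(-4259, 1278), -1), -6881) = Add(Rational(-5537, 1278), -6881) = Rational(-8799455, 1278)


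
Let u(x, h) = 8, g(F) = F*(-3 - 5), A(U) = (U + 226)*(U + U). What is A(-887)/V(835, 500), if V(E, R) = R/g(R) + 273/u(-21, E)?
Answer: 586307/17 ≈ 34489.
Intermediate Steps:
A(U) = 2*U*(226 + U) (A(U) = (226 + U)*(2*U) = 2*U*(226 + U))
g(F) = -8*F (g(F) = F*(-8) = -8*F)
V(E, R) = 34 (V(E, R) = R/((-8*R)) + 273/8 = R*(-1/(8*R)) + 273*(1/8) = -1/8 + 273/8 = 34)
A(-887)/V(835, 500) = (2*(-887)*(226 - 887))/34 = (2*(-887)*(-661))*(1/34) = 1172614*(1/34) = 586307/17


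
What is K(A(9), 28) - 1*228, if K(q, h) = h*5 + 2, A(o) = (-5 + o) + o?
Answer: -86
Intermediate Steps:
A(o) = -5 + 2*o
K(q, h) = 2 + 5*h (K(q, h) = 5*h + 2 = 2 + 5*h)
K(A(9), 28) - 1*228 = (2 + 5*28) - 1*228 = (2 + 140) - 228 = 142 - 228 = -86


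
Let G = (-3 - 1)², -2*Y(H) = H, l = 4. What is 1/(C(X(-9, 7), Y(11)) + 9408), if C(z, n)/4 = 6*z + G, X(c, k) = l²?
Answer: 1/9856 ≈ 0.00010146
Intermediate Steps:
Y(H) = -H/2
G = 16 (G = (-4)² = 16)
X(c, k) = 16 (X(c, k) = 4² = 16)
C(z, n) = 64 + 24*z (C(z, n) = 4*(6*z + 16) = 4*(16 + 6*z) = 64 + 24*z)
1/(C(X(-9, 7), Y(11)) + 9408) = 1/((64 + 24*16) + 9408) = 1/((64 + 384) + 9408) = 1/(448 + 9408) = 1/9856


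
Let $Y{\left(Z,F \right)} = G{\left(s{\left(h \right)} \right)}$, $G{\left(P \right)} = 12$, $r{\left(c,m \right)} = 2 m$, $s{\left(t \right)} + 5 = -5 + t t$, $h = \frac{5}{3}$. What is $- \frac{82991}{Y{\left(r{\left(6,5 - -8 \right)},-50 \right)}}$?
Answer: $- \frac{82991}{12} \approx -6915.9$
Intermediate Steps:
$h = \frac{5}{3}$ ($h = 5 \cdot \frac{1}{3} = \frac{5}{3} \approx 1.6667$)
$s{\left(t \right)} = -10 + t^{2}$ ($s{\left(t \right)} = -5 + \left(-5 + t t\right) = -5 + \left(-5 + t^{2}\right) = -10 + t^{2}$)
$Y{\left(Z,F \right)} = 12$
$- \frac{82991}{Y{\left(r{\left(6,5 - -8 \right)},-50 \right)}} = - \frac{82991}{12}$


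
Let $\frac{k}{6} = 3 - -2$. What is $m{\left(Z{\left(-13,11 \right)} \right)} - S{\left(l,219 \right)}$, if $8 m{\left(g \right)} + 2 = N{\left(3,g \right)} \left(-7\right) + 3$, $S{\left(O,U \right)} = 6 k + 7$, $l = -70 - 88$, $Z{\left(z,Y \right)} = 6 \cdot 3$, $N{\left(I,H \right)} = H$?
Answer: $- \frac{1621}{8} \approx -202.63$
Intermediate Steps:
$Z{\left(z,Y \right)} = 18$
$k = 30$ ($k = 6 \left(3 - -2\right) = 6 \left(3 + 2\right) = 6 \cdot 5 = 30$)
$l = -158$ ($l = -70 - 88 = -158$)
$S{\left(O,U \right)} = 187$ ($S{\left(O,U \right)} = 6 \cdot 30 + 7 = 180 + 7 = 187$)
$m{\left(g \right)} = \frac{1}{8} - \frac{7 g}{8}$ ($m{\left(g \right)} = - \frac{1}{4} + \frac{g \left(-7\right) + 3}{8} = - \frac{1}{4} + \frac{- 7 g + 3}{8} = - \frac{1}{4} + \frac{3 - 7 g}{8} = - \frac{1}{4} - \left(- \frac{3}{8} + \frac{7 g}{8}\right) = \frac{1}{8} - \frac{7 g}{8}$)
$m{\left(Z{\left(-13,11 \right)} \right)} - S{\left(l,219 \right)} = \left(\frac{1}{8} - \frac{63}{4}\right) - 187 = - \frac{125}{8} - 187 = - \frac{1621}{8}$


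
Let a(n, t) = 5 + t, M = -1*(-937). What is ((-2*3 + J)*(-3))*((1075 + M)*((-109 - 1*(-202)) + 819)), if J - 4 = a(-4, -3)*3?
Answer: -22019328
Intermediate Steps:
M = 937
J = 10 (J = 4 + (5 - 3)*3 = 4 + 2*3 = 4 + 6 = 10)
((-2*3 + J)*(-3))*((1075 + M)*((-109 - 1*(-202)) + 819)) = ((-2*3 + 10)*(-3))*((1075 + 937)*((-109 - 1*(-202)) + 819)) = ((-6 + 10)*(-3))*(2012*((-109 + 202) + 819)) = (4*(-3))*(2012*(93 + 819)) = -24144*912 = -12*1834944 = -22019328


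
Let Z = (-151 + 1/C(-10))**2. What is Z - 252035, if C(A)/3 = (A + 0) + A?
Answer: -825224279/3600 ≈ -2.2923e+5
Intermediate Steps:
C(A) = 6*A (C(A) = 3*((A + 0) + A) = 3*(A + A) = 3*(2*A) = 6*A)
Z = 82101721/3600 (Z = (-151 + 1/(6*(-10)))**2 = (-151 + 1/(-60))**2 = (-151 - 1/60)**2 = (-9061/60)**2 = 82101721/3600 ≈ 22806.)
Z - 252035 = 82101721/3600 - 252035 = -825224279/3600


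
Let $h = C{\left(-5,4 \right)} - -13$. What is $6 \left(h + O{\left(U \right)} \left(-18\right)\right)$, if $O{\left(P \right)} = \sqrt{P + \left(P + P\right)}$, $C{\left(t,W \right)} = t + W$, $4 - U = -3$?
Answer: $72 - 108 \sqrt{21} \approx -422.92$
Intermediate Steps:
$U = 7$ ($U = 4 - -3 = 4 + 3 = 7$)
$C{\left(t,W \right)} = W + t$
$O{\left(P \right)} = \sqrt{3} \sqrt{P}$ ($O{\left(P \right)} = \sqrt{P + 2 P} = \sqrt{3 P} = \sqrt{3} \sqrt{P}$)
$h = 12$ ($h = \left(4 - 5\right) - -13 = -1 + 13 = 12$)
$6 \left(h + O{\left(U \right)} \left(-18\right)\right) = 6 \left(12 + \sqrt{3} \sqrt{7} \left(-18\right)\right) = 6 \left(12 + \sqrt{21} \left(-18\right)\right) = 6 \left(12 - 18 \sqrt{21}\right) = 72 - 108 \sqrt{21}$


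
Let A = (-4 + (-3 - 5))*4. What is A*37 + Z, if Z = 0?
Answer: -1776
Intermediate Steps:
A = -48 (A = (-4 - 8)*4 = -12*4 = -48)
A*37 + Z = -48*37 + 0 = -1776 + 0 = -1776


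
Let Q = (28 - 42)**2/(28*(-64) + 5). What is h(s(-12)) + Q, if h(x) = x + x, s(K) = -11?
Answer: -39510/1787 ≈ -22.110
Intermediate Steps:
h(x) = 2*x
Q = -196/1787 (Q = (-14)**2/(-1792 + 5) = 196/(-1787) = 196*(-1/1787) = -196/1787 ≈ -0.10968)
h(s(-12)) + Q = 2*(-11) - 196/1787 = -22 - 196/1787 = -39510/1787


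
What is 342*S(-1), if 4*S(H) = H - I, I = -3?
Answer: 171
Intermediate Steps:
S(H) = ¾ + H/4 (S(H) = (H - 1*(-3))/4 = (H + 3)/4 = (3 + H)/4 = ¾ + H/4)
342*S(-1) = 342*(¾ + (¼)*(-1)) = 342*(¾ - ¼) = 342*(½) = 171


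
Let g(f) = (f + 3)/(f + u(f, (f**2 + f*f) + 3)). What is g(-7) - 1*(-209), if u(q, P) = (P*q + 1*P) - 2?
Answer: 128539/615 ≈ 209.01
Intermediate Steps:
u(q, P) = -2 + P + P*q (u(q, P) = (P*q + P) - 2 = (P + P*q) - 2 = -2 + P + P*q)
g(f) = (3 + f)/(1 + f + 2*f**2 + f*(3 + 2*f**2)) (g(f) = (f + 3)/(f + (-2 + ((f**2 + f*f) + 3) + ((f**2 + f*f) + 3)*f)) = (3 + f)/(f + (-2 + ((f**2 + f**2) + 3) + ((f**2 + f**2) + 3)*f)) = (3 + f)/(f + (-2 + (2*f**2 + 3) + (2*f**2 + 3)*f)) = (3 + f)/(f + (-2 + (3 + 2*f**2) + (3 + 2*f**2)*f)) = (3 + f)/(f + (-2 + (3 + 2*f**2) + f*(3 + 2*f**2))) = (3 + f)/(f + (1 + 2*f**2 + f*(3 + 2*f**2))) = (3 + f)/(1 + f + 2*f**2 + f*(3 + 2*f**2)))
g(-7) - 1*(-209) = (3 - 7)/(1 + 2*(-7)**2 + 2*(-7)**3 + 4*(-7)) - 1*(-209) = -4/(1 + 2*49 + 2*(-343) - 28) + 209 = -4/(1 + 98 - 686 - 28) + 209 = -4/(-615) + 209 = -1/615*(-4) + 209 = 4/615 + 209 = 128539/615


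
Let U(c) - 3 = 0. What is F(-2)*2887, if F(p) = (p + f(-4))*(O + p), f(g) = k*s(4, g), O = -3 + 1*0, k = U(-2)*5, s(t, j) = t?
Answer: -837230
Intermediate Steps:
U(c) = 3 (U(c) = 3 + 0 = 3)
k = 15 (k = 3*5 = 15)
O = -3 (O = -3 + 0 = -3)
f(g) = 60 (f(g) = 15*4 = 60)
F(p) = (-3 + p)*(60 + p) (F(p) = (p + 60)*(-3 + p) = (60 + p)*(-3 + p) = (-3 + p)*(60 + p))
F(-2)*2887 = (-180 + (-2)² + 57*(-2))*2887 = (-180 + 4 - 114)*2887 = -290*2887 = -837230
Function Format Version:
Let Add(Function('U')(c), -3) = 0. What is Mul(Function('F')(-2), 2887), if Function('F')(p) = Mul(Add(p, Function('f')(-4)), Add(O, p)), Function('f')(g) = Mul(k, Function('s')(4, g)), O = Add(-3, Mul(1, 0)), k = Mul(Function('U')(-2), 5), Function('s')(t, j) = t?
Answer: -837230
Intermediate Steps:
Function('U')(c) = 3 (Function('U')(c) = Add(3, 0) = 3)
k = 15 (k = Mul(3, 5) = 15)
O = -3 (O = Add(-3, 0) = -3)
Function('f')(g) = 60 (Function('f')(g) = Mul(15, 4) = 60)
Function('F')(p) = Mul(Add(-3, p), Add(60, p)) (Function('F')(p) = Mul(Add(p, 60), Add(-3, p)) = Mul(Add(60, p), Add(-3, p)) = Mul(Add(-3, p), Add(60, p)))
Mul(Function('F')(-2), 2887) = Mul(Add(-180, Pow(-2, 2), Mul(57, -2)), 2887) = Mul(Add(-180, 4, -114), 2887) = Mul(-290, 2887) = -837230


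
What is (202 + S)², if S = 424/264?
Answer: 45144961/1089 ≈ 41455.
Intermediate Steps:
S = 53/33 (S = 424*(1/264) = 53/33 ≈ 1.6061)
(202 + S)² = (202 + 53/33)² = (6719/33)² = 45144961/1089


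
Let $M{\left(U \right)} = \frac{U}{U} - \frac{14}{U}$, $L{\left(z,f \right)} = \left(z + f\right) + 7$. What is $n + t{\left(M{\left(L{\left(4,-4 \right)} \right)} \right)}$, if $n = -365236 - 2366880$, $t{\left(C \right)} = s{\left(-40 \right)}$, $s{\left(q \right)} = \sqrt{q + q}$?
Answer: $-2732116 + 4 i \sqrt{5} \approx -2.7321 \cdot 10^{6} + 8.9443 i$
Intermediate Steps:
$L{\left(z,f \right)} = 7 + f + z$ ($L{\left(z,f \right)} = \left(f + z\right) + 7 = 7 + f + z$)
$M{\left(U \right)} = 1 - \frac{14}{U}$
$s{\left(q \right)} = \sqrt{2} \sqrt{q}$ ($s{\left(q \right)} = \sqrt{2 q} = \sqrt{2} \sqrt{q}$)
$t{\left(C \right)} = 4 i \sqrt{5}$ ($t{\left(C \right)} = \sqrt{2} \sqrt{-40} = \sqrt{2} \cdot 2 i \sqrt{10} = 4 i \sqrt{5}$)
$n = -2732116$ ($n = -365236 - 2366880 = -2732116$)
$n + t{\left(M{\left(L{\left(4,-4 \right)} \right)} \right)} = -2732116 + 4 i \sqrt{5}$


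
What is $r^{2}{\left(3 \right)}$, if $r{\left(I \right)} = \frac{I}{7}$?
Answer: $\frac{9}{49} \approx 0.18367$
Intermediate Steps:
$r{\left(I \right)} = \frac{I}{7}$ ($r{\left(I \right)} = I \frac{1}{7} = \frac{I}{7}$)
$r^{2}{\left(3 \right)} = \left(\frac{1}{7} \cdot 3\right)^{2} = \left(\frac{3}{7}\right)^{2} = \frac{9}{49}$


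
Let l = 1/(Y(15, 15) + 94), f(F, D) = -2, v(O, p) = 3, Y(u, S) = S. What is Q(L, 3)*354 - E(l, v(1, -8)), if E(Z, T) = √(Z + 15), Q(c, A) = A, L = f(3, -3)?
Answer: 1062 - 2*√44581/109 ≈ 1058.1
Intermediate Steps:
L = -2
l = 1/109 (l = 1/(15 + 94) = 1/109 ≈ 0.0091743)
E(Z, T) = √(15 + Z)
Q(L, 3)*354 - E(l, v(1, -8)) = 3*354 - √(15 + 1/109) = 1062 - √(1636/109) = 1062 - 2*√44581/109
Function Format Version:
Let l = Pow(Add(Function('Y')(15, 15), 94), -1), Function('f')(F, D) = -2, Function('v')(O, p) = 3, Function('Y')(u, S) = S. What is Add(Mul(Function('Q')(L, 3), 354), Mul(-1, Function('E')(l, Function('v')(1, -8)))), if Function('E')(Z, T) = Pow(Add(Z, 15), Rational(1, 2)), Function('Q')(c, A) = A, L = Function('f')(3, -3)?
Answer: Add(1062, Mul(Rational(-2, 109), Pow(44581, Rational(1, 2)))) ≈ 1058.1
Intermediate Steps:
L = -2
l = Rational(1, 109) (l = Pow(Add(15, 94), -1) = Pow(109, -1) = Rational(1, 109) ≈ 0.0091743)
Function('E')(Z, T) = Pow(Add(15, Z), Rational(1, 2))
Add(Mul(Function('Q')(L, 3), 354), Mul(-1, Function('E')(l, Function('v')(1, -8)))) = Add(Mul(3, 354), Mul(-1, Pow(Add(15, Rational(1, 109)), Rational(1, 2)))) = Add(1062, Mul(-1, Pow(Rational(1636, 109), Rational(1, 2)))) = Add(1062, Mul(-1, Mul(Rational(2, 109), Pow(44581, Rational(1, 2))))) = Add(1062, Mul(Rational(-2, 109), Pow(44581, Rational(1, 2))))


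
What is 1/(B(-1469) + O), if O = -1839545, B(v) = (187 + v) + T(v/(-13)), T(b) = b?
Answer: -1/1840714 ≈ -5.4327e-7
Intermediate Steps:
B(v) = 187 + 12*v/13 (B(v) = (187 + v) + v/(-13) = (187 + v) + v*(-1/13) = (187 + v) - v/13 = 187 + 12*v/13)
1/(B(-1469) + O) = 1/((187 + (12/13)*(-1469)) - 1839545) = 1/((187 - 1356) - 1839545) = 1/(-1169 - 1839545) = 1/(-1840714) = -1/1840714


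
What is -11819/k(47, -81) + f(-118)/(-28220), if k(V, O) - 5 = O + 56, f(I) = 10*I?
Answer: 16677789/28220 ≈ 590.99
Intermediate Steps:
k(V, O) = 61 + O (k(V, O) = 5 + (O + 56) = 5 + (56 + O) = 61 + O)
-11819/k(47, -81) + f(-118)/(-28220) = -11819/(61 - 81) + (10*(-118))/(-28220) = -11819/(-20) - 1180*(-1/28220) = -11819*(-1/20) + 59/1411 = 11819/20 + 59/1411 = 16677789/28220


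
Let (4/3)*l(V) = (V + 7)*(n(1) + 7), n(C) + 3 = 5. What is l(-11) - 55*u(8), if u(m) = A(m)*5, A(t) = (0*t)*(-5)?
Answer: -27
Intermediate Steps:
A(t) = 0 (A(t) = 0*(-5) = 0)
n(C) = 2 (n(C) = -3 + 5 = 2)
l(V) = 189/4 + 27*V/4 (l(V) = 3*((V + 7)*(2 + 7))/4 = 3*((7 + V)*9)/4 = 3*(63 + 9*V)/4 = 189/4 + 27*V/4)
u(m) = 0 (u(m) = 0*5 = 0)
l(-11) - 55*u(8) = (189/4 + (27/4)*(-11)) - 55*0 = (189/4 - 297/4) + 0 = -27 + 0 = -27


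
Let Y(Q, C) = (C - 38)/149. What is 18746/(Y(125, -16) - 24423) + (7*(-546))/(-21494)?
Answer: -23063742247/39109203507 ≈ -0.58973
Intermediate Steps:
Y(Q, C) = -38/149 + C/149 (Y(Q, C) = (-38 + C)*(1/149) = -38/149 + C/149)
18746/(Y(125, -16) - 24423) + (7*(-546))/(-21494) = 18746/((-38/149 + (1/149)*(-16)) - 24423) + (7*(-546))/(-21494) = 18746/((-38/149 - 16/149) - 24423) - 3822*(-1/21494) = 18746/(-54/149 - 24423) + 1911/10747 = 18746/(-3639081/149) + 1911/10747 = 18746*(-149/3639081) + 1911/10747 = -2793154/3639081 + 1911/10747 = -23063742247/39109203507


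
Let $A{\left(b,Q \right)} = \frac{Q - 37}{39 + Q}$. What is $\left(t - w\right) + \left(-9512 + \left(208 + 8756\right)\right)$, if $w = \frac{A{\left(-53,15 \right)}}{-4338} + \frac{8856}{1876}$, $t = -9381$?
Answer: $- \frac{545680083449}{54932094} \approx -9933.7$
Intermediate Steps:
$A{\left(b,Q \right)} = \frac{-37 + Q}{39 + Q}$
$w = \frac{259322123}{54932094}$ ($w = \frac{\frac{1}{39 + 15} \left(-37 + 15\right)}{-4338} + \frac{8856}{1876} = \frac{1}{54} \left(-22\right) \left(- \frac{1}{4338}\right) + 8856 \cdot \frac{1}{1876} = \frac{1}{54} \left(-22\right) \left(- \frac{1}{4338}\right) + \frac{2214}{469} = \left(- \frac{11}{27}\right) \left(- \frac{1}{4338}\right) + \frac{2214}{469} = \frac{11}{117126} + \frac{2214}{469} = \frac{259322123}{54932094} \approx 4.7208$)
$\left(t - w\right) + \left(-9512 + \left(208 + 8756\right)\right) = \left(-9381 - \frac{259322123}{54932094}\right) + \left(-9512 + \left(208 + 8756\right)\right) = \left(-9381 - \frac{259322123}{54932094}\right) + \left(-9512 + 8964\right) = - \frac{515577295937}{54932094} - 548 = - \frac{545680083449}{54932094}$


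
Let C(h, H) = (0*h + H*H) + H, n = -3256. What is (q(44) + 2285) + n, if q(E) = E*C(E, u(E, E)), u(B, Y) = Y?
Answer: 86149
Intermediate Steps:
C(h, H) = H + H² (C(h, H) = (0 + H²) + H = H² + H = H + H²)
q(E) = E²*(1 + E) (q(E) = E*(E*(1 + E)) = E²*(1 + E))
(q(44) + 2285) + n = (44²*(1 + 44) + 2285) - 3256 = (1936*45 + 2285) - 3256 = (87120 + 2285) - 3256 = 89405 - 3256 = 86149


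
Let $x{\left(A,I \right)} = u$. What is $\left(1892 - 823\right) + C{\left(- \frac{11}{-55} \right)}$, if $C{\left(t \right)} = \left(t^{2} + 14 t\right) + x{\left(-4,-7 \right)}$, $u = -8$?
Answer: $\frac{26596}{25} \approx 1063.8$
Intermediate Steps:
$x{\left(A,I \right)} = -8$
$C{\left(t \right)} = -8 + t^{2} + 14 t$ ($C{\left(t \right)} = \left(t^{2} + 14 t\right) - 8 = -8 + t^{2} + 14 t$)
$\left(1892 - 823\right) + C{\left(- \frac{11}{-55} \right)} = \left(1892 - 823\right) + \left(-8 + \left(- \frac{11}{-55}\right)^{2} + 14 \left(- \frac{11}{-55}\right)\right) = 1069 + \left(-8 + \left(\left(-11\right) \left(- \frac{1}{55}\right)\right)^{2} + 14 \left(\left(-11\right) \left(- \frac{1}{55}\right)\right)\right) = 1069 + \left(-8 + \left(\frac{1}{5}\right)^{2} + 14 \cdot \frac{1}{5}\right) = 1069 + \left(-8 + \frac{1}{25} + \frac{14}{5}\right) = 1069 - \frac{129}{25} = \frac{26596}{25}$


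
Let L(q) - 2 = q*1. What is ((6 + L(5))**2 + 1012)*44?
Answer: 51964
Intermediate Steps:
L(q) = 2 + q (L(q) = 2 + q*1 = 2 + q)
((6 + L(5))**2 + 1012)*44 = ((6 + (2 + 5))**2 + 1012)*44 = ((6 + 7)**2 + 1012)*44 = (13**2 + 1012)*44 = (169 + 1012)*44 = 1181*44 = 51964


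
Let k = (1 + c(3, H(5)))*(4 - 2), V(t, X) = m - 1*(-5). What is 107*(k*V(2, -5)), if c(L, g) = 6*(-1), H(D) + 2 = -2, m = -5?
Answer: 0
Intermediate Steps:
V(t, X) = 0 (V(t, X) = -5 - 1*(-5) = -5 + 5 = 0)
H(D) = -4 (H(D) = -2 - 2 = -4)
c(L, g) = -6
k = -10 (k = (1 - 6)*(4 - 2) = -5*2 = -10)
107*(k*V(2, -5)) = 107*(-10*0) = 107*0 = 0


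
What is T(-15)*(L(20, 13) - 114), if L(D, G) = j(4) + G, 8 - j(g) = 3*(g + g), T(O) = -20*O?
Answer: -35100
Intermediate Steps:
j(g) = 8 - 6*g (j(g) = 8 - 3*(g + g) = 8 - 3*2*g = 8 - 6*g)
L(D, G) = -16 + G (L(D, G) = (8 - 6*4) + G = (8 - 24) + G = -16 + G)
T(-15)*(L(20, 13) - 114) = (-20*(-15))*((-16 + 13) - 114) = 300*(-3 - 114) = 300*(-117) = -35100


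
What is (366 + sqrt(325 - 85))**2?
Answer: 134196 + 2928*sqrt(15) ≈ 1.4554e+5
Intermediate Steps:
(366 + sqrt(325 - 85))**2 = (366 + sqrt(240))**2 = (366 + 4*sqrt(15))**2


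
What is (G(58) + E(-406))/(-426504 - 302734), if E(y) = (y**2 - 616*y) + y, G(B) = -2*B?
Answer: -207205/364619 ≈ -0.56828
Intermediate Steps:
E(y) = y**2 - 615*y
(G(58) + E(-406))/(-426504 - 302734) = (-2*58 - 406*(-615 - 406))/(-426504 - 302734) = (-116 - 406*(-1021))/(-729238) = (-116 + 414526)*(-1/729238) = 414410*(-1/729238) = -207205/364619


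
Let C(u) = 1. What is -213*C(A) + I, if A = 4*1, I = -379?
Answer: -592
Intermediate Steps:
A = 4
-213*C(A) + I = -213*1 - 379 = -213 - 379 = -592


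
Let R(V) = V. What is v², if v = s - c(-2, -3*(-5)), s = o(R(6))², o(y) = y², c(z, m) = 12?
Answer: 1648656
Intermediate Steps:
s = 1296 (s = (6²)² = 36² = 1296)
v = 1284 (v = 1296 - 1*12 = 1296 - 12 = 1284)
v² = 1284² = 1648656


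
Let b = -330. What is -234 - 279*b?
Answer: 91836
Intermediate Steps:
-234 - 279*b = -234 - 279*(-330) = -234 + 92070 = 91836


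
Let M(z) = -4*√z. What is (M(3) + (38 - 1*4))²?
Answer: 1204 - 272*√3 ≈ 732.88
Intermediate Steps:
(M(3) + (38 - 1*4))² = (-4*√3 + (38 - 1*4))² = (-4*√3 + (38 - 4))² = (-4*√3 + 34)² = (34 - 4*√3)²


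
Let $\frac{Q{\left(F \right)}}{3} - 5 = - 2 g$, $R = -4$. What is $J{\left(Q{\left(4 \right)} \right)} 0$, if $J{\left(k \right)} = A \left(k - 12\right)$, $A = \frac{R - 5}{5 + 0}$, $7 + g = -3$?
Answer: $0$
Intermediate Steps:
$g = -10$ ($g = -7 - 3 = -10$)
$A = - \frac{9}{5}$ ($A = \frac{-4 - 5}{5 + 0} = - \frac{9}{5} \approx -1.8$)
$Q{\left(F \right)} = 75$ ($Q{\left(F \right)} = 15 + 3 \left(\left(-2\right) \left(-10\right)\right) = 15 + 3 \cdot 20 = 15 + 60 = 75$)
$J{\left(k \right)} = \frac{108}{5} - \frac{9 k}{5}$ ($J{\left(k \right)} = - \frac{9 \left(k - 12\right)}{5} = - \frac{9 \left(-12 + k\right)}{5} = \frac{108}{5} - \frac{9 k}{5}$)
$J{\left(Q{\left(4 \right)} \right)} 0 = \left(\frac{108}{5} - 135\right) 0 = \left(- \frac{567}{5}\right) 0 = 0$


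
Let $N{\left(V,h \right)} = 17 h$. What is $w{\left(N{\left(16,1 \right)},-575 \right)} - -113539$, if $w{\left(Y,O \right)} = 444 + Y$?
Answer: $114000$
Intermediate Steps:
$w{\left(N{\left(16,1 \right)},-575 \right)} - -113539 = \left(444 + 17 \cdot 1\right) - -113539 = \left(444 + 17\right) + 113539 = 461 + 113539 = 114000$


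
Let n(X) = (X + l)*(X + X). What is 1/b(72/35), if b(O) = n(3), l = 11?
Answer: 1/84 ≈ 0.011905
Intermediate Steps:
n(X) = 2*X*(11 + X) (n(X) = (X + 11)*(X + X) = (11 + X)*(2*X) = 2*X*(11 + X))
b(O) = 84 (b(O) = 2*3*(11 + 3) = 2*3*14 = 84)
1/b(72/35) = 1/84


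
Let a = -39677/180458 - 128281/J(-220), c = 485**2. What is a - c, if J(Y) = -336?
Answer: -7119735151787/30316944 ≈ -2.3484e+5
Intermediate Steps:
c = 235225
a = 11568000613/30316944 (a = -39677/180458 - 128281/(-336) = -39677*1/180458 - 128281*(-1/336) = -39677/180458 + 128281/336 = 11568000613/30316944 ≈ 381.57)
a - c = 11568000613/30316944 - 1*235225 = 11568000613/30316944 - 235225 = -7119735151787/30316944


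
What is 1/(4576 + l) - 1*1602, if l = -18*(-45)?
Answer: -8628371/5386 ≈ -1602.0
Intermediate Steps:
l = 810
1/(4576 + l) - 1*1602 = 1/(4576 + 810) - 1*1602 = 1/5386 - 1602 = -8628371/5386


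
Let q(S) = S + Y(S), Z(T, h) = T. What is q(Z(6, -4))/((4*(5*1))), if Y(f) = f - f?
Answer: 3/10 ≈ 0.30000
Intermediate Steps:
Y(f) = 0
q(S) = S (q(S) = S + 0 = S)
q(Z(6, -4))/((4*(5*1))) = 6/((4*(5*1))) = 6/((4*5)) = 6/20 = 6*(1/20) = 3/10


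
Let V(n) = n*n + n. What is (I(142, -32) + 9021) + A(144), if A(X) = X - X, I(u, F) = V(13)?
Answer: 9203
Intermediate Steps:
V(n) = n + n**2 (V(n) = n**2 + n = n + n**2)
I(u, F) = 182 (I(u, F) = 13*(1 + 13) = 13*14 = 182)
A(X) = 0
(I(142, -32) + 9021) + A(144) = (182 + 9021) + 0 = 9203 + 0 = 9203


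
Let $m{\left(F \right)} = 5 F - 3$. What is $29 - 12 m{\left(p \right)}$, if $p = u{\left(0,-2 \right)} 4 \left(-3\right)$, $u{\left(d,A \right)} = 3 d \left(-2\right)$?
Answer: $65$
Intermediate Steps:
$u{\left(d,A \right)} = - 6 d$
$p = 0$ ($p = \left(-6\right) 0 \cdot 4 \left(-3\right) = 0 \cdot 4 \left(-3\right) = 0 \left(-3\right) = 0$)
$m{\left(F \right)} = -3 + 5 F$
$29 - 12 m{\left(p \right)} = 29 - 12 \left(-3 + 5 \cdot 0\right) = 29 - 12 \left(-3 + 0\right) = 29 - -36 = 29 + 36 = 65$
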